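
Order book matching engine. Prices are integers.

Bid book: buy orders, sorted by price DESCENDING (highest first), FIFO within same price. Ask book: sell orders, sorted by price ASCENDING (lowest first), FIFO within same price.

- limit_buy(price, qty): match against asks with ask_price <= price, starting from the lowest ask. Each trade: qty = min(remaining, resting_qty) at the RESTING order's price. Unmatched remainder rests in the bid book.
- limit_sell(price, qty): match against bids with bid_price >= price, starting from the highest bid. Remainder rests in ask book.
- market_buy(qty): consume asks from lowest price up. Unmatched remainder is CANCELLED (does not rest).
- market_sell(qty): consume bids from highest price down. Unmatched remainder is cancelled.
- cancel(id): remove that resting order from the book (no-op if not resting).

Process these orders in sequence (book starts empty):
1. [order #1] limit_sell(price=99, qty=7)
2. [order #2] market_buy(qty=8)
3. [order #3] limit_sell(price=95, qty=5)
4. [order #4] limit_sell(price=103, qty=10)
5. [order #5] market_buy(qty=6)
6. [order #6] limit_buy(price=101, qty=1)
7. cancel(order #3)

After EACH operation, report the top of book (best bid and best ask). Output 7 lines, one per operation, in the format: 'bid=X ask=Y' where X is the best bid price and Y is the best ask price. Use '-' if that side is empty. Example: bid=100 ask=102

Answer: bid=- ask=99
bid=- ask=-
bid=- ask=95
bid=- ask=95
bid=- ask=103
bid=101 ask=103
bid=101 ask=103

Derivation:
After op 1 [order #1] limit_sell(price=99, qty=7): fills=none; bids=[-] asks=[#1:7@99]
After op 2 [order #2] market_buy(qty=8): fills=#2x#1:7@99; bids=[-] asks=[-]
After op 3 [order #3] limit_sell(price=95, qty=5): fills=none; bids=[-] asks=[#3:5@95]
After op 4 [order #4] limit_sell(price=103, qty=10): fills=none; bids=[-] asks=[#3:5@95 #4:10@103]
After op 5 [order #5] market_buy(qty=6): fills=#5x#3:5@95 #5x#4:1@103; bids=[-] asks=[#4:9@103]
After op 6 [order #6] limit_buy(price=101, qty=1): fills=none; bids=[#6:1@101] asks=[#4:9@103]
After op 7 cancel(order #3): fills=none; bids=[#6:1@101] asks=[#4:9@103]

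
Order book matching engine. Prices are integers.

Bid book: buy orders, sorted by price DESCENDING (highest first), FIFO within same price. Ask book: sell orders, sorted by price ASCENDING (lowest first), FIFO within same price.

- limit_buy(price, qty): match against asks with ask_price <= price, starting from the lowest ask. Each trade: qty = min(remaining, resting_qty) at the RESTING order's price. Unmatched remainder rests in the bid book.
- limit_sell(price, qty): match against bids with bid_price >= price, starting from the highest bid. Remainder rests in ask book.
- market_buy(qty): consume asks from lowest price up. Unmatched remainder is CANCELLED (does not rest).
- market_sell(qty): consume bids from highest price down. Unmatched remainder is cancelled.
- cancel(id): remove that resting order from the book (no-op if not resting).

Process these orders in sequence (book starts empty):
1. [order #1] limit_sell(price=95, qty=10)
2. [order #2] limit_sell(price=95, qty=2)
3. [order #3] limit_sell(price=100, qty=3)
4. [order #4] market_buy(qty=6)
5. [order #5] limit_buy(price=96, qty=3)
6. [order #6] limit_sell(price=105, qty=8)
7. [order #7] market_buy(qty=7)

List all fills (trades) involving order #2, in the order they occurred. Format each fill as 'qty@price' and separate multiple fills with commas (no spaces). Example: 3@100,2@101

Answer: 2@95

Derivation:
After op 1 [order #1] limit_sell(price=95, qty=10): fills=none; bids=[-] asks=[#1:10@95]
After op 2 [order #2] limit_sell(price=95, qty=2): fills=none; bids=[-] asks=[#1:10@95 #2:2@95]
After op 3 [order #3] limit_sell(price=100, qty=3): fills=none; bids=[-] asks=[#1:10@95 #2:2@95 #3:3@100]
After op 4 [order #4] market_buy(qty=6): fills=#4x#1:6@95; bids=[-] asks=[#1:4@95 #2:2@95 #3:3@100]
After op 5 [order #5] limit_buy(price=96, qty=3): fills=#5x#1:3@95; bids=[-] asks=[#1:1@95 #2:2@95 #3:3@100]
After op 6 [order #6] limit_sell(price=105, qty=8): fills=none; bids=[-] asks=[#1:1@95 #2:2@95 #3:3@100 #6:8@105]
After op 7 [order #7] market_buy(qty=7): fills=#7x#1:1@95 #7x#2:2@95 #7x#3:3@100 #7x#6:1@105; bids=[-] asks=[#6:7@105]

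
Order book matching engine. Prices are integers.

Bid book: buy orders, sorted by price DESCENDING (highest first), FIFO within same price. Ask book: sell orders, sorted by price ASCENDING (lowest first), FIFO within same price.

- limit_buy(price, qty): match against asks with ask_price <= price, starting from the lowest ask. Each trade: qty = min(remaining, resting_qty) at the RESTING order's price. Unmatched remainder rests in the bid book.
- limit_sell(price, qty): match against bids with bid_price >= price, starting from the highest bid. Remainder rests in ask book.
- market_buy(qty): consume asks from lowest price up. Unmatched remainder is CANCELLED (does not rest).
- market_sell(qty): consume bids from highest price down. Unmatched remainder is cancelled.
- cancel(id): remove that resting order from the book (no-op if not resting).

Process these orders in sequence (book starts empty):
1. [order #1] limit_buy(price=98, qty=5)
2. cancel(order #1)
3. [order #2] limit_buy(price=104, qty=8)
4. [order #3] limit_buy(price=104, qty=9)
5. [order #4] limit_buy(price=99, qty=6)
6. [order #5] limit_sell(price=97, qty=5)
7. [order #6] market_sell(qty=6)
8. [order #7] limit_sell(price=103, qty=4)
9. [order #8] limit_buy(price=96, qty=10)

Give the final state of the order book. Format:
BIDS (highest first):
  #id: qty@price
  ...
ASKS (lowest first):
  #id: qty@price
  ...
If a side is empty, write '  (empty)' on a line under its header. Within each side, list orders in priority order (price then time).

After op 1 [order #1] limit_buy(price=98, qty=5): fills=none; bids=[#1:5@98] asks=[-]
After op 2 cancel(order #1): fills=none; bids=[-] asks=[-]
After op 3 [order #2] limit_buy(price=104, qty=8): fills=none; bids=[#2:8@104] asks=[-]
After op 4 [order #3] limit_buy(price=104, qty=9): fills=none; bids=[#2:8@104 #3:9@104] asks=[-]
After op 5 [order #4] limit_buy(price=99, qty=6): fills=none; bids=[#2:8@104 #3:9@104 #4:6@99] asks=[-]
After op 6 [order #5] limit_sell(price=97, qty=5): fills=#2x#5:5@104; bids=[#2:3@104 #3:9@104 #4:6@99] asks=[-]
After op 7 [order #6] market_sell(qty=6): fills=#2x#6:3@104 #3x#6:3@104; bids=[#3:6@104 #4:6@99] asks=[-]
After op 8 [order #7] limit_sell(price=103, qty=4): fills=#3x#7:4@104; bids=[#3:2@104 #4:6@99] asks=[-]
After op 9 [order #8] limit_buy(price=96, qty=10): fills=none; bids=[#3:2@104 #4:6@99 #8:10@96] asks=[-]

Answer: BIDS (highest first):
  #3: 2@104
  #4: 6@99
  #8: 10@96
ASKS (lowest first):
  (empty)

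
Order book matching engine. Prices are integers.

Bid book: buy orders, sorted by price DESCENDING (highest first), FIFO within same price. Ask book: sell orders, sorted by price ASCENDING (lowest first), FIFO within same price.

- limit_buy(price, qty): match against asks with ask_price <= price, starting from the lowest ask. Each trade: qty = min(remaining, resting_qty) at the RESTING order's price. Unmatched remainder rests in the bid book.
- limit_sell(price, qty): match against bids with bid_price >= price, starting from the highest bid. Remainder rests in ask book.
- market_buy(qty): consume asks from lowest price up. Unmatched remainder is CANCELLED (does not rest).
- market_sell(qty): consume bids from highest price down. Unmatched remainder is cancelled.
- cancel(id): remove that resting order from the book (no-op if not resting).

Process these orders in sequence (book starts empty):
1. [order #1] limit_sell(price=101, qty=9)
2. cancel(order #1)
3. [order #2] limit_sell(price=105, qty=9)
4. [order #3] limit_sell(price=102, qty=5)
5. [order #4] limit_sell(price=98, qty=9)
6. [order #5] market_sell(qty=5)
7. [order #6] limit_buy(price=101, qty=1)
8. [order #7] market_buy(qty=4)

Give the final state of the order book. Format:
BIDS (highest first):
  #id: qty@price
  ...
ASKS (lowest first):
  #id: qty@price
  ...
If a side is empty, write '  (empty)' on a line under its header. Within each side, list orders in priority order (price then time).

After op 1 [order #1] limit_sell(price=101, qty=9): fills=none; bids=[-] asks=[#1:9@101]
After op 2 cancel(order #1): fills=none; bids=[-] asks=[-]
After op 3 [order #2] limit_sell(price=105, qty=9): fills=none; bids=[-] asks=[#2:9@105]
After op 4 [order #3] limit_sell(price=102, qty=5): fills=none; bids=[-] asks=[#3:5@102 #2:9@105]
After op 5 [order #4] limit_sell(price=98, qty=9): fills=none; bids=[-] asks=[#4:9@98 #3:5@102 #2:9@105]
After op 6 [order #5] market_sell(qty=5): fills=none; bids=[-] asks=[#4:9@98 #3:5@102 #2:9@105]
After op 7 [order #6] limit_buy(price=101, qty=1): fills=#6x#4:1@98; bids=[-] asks=[#4:8@98 #3:5@102 #2:9@105]
After op 8 [order #7] market_buy(qty=4): fills=#7x#4:4@98; bids=[-] asks=[#4:4@98 #3:5@102 #2:9@105]

Answer: BIDS (highest first):
  (empty)
ASKS (lowest first):
  #4: 4@98
  #3: 5@102
  #2: 9@105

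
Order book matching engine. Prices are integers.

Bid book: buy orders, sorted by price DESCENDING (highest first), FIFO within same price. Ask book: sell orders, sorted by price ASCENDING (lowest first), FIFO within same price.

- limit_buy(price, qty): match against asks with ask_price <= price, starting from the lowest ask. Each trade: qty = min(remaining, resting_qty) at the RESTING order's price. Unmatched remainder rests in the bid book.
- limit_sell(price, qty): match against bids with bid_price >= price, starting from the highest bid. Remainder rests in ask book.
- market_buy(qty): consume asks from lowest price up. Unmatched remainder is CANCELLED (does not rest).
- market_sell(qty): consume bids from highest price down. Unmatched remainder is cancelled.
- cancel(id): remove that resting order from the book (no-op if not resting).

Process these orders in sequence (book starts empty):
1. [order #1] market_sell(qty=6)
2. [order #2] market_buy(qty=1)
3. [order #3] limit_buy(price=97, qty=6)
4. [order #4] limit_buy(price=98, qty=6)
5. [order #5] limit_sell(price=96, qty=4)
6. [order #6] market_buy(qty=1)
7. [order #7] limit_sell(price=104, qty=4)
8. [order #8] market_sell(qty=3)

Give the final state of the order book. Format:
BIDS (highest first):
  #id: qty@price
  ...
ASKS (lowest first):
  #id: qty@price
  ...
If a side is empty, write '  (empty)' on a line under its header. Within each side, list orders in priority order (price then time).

After op 1 [order #1] market_sell(qty=6): fills=none; bids=[-] asks=[-]
After op 2 [order #2] market_buy(qty=1): fills=none; bids=[-] asks=[-]
After op 3 [order #3] limit_buy(price=97, qty=6): fills=none; bids=[#3:6@97] asks=[-]
After op 4 [order #4] limit_buy(price=98, qty=6): fills=none; bids=[#4:6@98 #3:6@97] asks=[-]
After op 5 [order #5] limit_sell(price=96, qty=4): fills=#4x#5:4@98; bids=[#4:2@98 #3:6@97] asks=[-]
After op 6 [order #6] market_buy(qty=1): fills=none; bids=[#4:2@98 #3:6@97] asks=[-]
After op 7 [order #7] limit_sell(price=104, qty=4): fills=none; bids=[#4:2@98 #3:6@97] asks=[#7:4@104]
After op 8 [order #8] market_sell(qty=3): fills=#4x#8:2@98 #3x#8:1@97; bids=[#3:5@97] asks=[#7:4@104]

Answer: BIDS (highest first):
  #3: 5@97
ASKS (lowest first):
  #7: 4@104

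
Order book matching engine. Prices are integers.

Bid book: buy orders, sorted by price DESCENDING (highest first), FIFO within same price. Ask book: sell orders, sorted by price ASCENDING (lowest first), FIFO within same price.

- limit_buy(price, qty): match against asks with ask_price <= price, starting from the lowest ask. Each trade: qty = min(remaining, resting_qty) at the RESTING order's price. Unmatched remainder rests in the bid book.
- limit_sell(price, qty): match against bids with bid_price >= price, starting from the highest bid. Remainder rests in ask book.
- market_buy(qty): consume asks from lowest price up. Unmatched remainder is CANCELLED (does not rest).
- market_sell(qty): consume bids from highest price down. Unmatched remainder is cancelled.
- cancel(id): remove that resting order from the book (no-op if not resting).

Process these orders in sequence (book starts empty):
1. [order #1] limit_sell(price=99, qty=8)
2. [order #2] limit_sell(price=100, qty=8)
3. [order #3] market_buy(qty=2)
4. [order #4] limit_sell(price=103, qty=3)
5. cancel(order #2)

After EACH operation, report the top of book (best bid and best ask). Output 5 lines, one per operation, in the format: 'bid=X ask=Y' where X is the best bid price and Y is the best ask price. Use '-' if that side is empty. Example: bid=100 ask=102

After op 1 [order #1] limit_sell(price=99, qty=8): fills=none; bids=[-] asks=[#1:8@99]
After op 2 [order #2] limit_sell(price=100, qty=8): fills=none; bids=[-] asks=[#1:8@99 #2:8@100]
After op 3 [order #3] market_buy(qty=2): fills=#3x#1:2@99; bids=[-] asks=[#1:6@99 #2:8@100]
After op 4 [order #4] limit_sell(price=103, qty=3): fills=none; bids=[-] asks=[#1:6@99 #2:8@100 #4:3@103]
After op 5 cancel(order #2): fills=none; bids=[-] asks=[#1:6@99 #4:3@103]

Answer: bid=- ask=99
bid=- ask=99
bid=- ask=99
bid=- ask=99
bid=- ask=99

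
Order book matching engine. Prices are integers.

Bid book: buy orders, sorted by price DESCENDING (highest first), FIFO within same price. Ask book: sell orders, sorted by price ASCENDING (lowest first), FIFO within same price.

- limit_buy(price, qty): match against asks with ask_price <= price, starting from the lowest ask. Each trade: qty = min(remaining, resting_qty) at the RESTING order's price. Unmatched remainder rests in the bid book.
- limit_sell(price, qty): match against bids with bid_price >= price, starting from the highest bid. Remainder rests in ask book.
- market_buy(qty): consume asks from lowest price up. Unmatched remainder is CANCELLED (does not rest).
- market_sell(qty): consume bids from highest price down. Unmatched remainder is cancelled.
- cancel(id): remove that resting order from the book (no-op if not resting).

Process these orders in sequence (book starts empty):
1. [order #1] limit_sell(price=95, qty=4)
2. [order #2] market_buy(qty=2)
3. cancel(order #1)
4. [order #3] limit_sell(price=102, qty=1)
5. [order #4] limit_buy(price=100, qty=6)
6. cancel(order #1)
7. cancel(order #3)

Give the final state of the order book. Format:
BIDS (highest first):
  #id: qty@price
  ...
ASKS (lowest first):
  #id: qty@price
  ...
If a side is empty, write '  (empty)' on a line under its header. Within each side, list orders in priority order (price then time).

After op 1 [order #1] limit_sell(price=95, qty=4): fills=none; bids=[-] asks=[#1:4@95]
After op 2 [order #2] market_buy(qty=2): fills=#2x#1:2@95; bids=[-] asks=[#1:2@95]
After op 3 cancel(order #1): fills=none; bids=[-] asks=[-]
After op 4 [order #3] limit_sell(price=102, qty=1): fills=none; bids=[-] asks=[#3:1@102]
After op 5 [order #4] limit_buy(price=100, qty=6): fills=none; bids=[#4:6@100] asks=[#3:1@102]
After op 6 cancel(order #1): fills=none; bids=[#4:6@100] asks=[#3:1@102]
After op 7 cancel(order #3): fills=none; bids=[#4:6@100] asks=[-]

Answer: BIDS (highest first):
  #4: 6@100
ASKS (lowest first):
  (empty)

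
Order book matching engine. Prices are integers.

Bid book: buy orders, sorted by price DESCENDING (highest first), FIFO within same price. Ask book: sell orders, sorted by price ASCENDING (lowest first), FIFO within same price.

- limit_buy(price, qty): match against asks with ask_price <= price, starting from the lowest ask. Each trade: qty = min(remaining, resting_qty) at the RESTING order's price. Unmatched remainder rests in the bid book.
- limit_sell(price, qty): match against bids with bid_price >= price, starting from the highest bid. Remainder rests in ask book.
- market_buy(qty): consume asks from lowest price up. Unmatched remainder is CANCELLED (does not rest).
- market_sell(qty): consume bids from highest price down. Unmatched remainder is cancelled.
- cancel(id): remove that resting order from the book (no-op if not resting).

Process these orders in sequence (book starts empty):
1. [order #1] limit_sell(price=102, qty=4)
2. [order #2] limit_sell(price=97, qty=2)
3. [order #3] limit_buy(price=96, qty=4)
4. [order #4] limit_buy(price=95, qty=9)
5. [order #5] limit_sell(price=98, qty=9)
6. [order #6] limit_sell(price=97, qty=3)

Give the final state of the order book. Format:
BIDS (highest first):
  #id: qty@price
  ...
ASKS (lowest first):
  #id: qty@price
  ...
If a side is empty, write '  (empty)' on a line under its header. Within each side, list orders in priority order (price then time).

Answer: BIDS (highest first):
  #3: 4@96
  #4: 9@95
ASKS (lowest first):
  #2: 2@97
  #6: 3@97
  #5: 9@98
  #1: 4@102

Derivation:
After op 1 [order #1] limit_sell(price=102, qty=4): fills=none; bids=[-] asks=[#1:4@102]
After op 2 [order #2] limit_sell(price=97, qty=2): fills=none; bids=[-] asks=[#2:2@97 #1:4@102]
After op 3 [order #3] limit_buy(price=96, qty=4): fills=none; bids=[#3:4@96] asks=[#2:2@97 #1:4@102]
After op 4 [order #4] limit_buy(price=95, qty=9): fills=none; bids=[#3:4@96 #4:9@95] asks=[#2:2@97 #1:4@102]
After op 5 [order #5] limit_sell(price=98, qty=9): fills=none; bids=[#3:4@96 #4:9@95] asks=[#2:2@97 #5:9@98 #1:4@102]
After op 6 [order #6] limit_sell(price=97, qty=3): fills=none; bids=[#3:4@96 #4:9@95] asks=[#2:2@97 #6:3@97 #5:9@98 #1:4@102]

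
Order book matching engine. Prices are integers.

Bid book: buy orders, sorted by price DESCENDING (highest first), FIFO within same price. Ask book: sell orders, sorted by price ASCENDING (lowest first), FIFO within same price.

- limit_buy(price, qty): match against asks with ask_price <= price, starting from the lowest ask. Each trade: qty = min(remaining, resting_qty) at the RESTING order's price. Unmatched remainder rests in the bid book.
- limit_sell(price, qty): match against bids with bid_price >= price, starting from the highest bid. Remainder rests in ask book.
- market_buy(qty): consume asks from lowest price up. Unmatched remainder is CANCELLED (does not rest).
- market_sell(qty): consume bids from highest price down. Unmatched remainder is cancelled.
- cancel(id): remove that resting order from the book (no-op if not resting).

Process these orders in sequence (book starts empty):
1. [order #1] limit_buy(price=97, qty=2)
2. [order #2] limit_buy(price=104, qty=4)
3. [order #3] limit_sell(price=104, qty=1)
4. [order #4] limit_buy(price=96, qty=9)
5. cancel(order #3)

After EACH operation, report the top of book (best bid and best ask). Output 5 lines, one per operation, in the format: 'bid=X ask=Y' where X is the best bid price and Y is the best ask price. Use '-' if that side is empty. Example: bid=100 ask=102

Answer: bid=97 ask=-
bid=104 ask=-
bid=104 ask=-
bid=104 ask=-
bid=104 ask=-

Derivation:
After op 1 [order #1] limit_buy(price=97, qty=2): fills=none; bids=[#1:2@97] asks=[-]
After op 2 [order #2] limit_buy(price=104, qty=4): fills=none; bids=[#2:4@104 #1:2@97] asks=[-]
After op 3 [order #3] limit_sell(price=104, qty=1): fills=#2x#3:1@104; bids=[#2:3@104 #1:2@97] asks=[-]
After op 4 [order #4] limit_buy(price=96, qty=9): fills=none; bids=[#2:3@104 #1:2@97 #4:9@96] asks=[-]
After op 5 cancel(order #3): fills=none; bids=[#2:3@104 #1:2@97 #4:9@96] asks=[-]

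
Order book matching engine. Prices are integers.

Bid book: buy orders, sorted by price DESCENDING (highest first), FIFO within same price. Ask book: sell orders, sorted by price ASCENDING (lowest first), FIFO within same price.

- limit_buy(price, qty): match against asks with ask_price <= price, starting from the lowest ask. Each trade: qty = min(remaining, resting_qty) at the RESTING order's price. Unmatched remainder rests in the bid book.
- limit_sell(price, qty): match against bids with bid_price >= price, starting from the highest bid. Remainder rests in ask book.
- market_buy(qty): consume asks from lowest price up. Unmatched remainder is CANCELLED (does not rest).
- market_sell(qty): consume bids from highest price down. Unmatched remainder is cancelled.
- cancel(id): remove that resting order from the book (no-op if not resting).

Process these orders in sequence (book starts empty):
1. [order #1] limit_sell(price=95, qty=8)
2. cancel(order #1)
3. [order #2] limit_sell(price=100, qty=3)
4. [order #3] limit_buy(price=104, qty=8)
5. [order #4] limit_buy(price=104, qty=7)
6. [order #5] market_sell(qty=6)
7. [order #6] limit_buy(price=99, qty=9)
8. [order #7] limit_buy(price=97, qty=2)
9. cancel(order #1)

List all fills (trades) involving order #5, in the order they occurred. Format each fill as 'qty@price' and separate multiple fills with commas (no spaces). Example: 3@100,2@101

After op 1 [order #1] limit_sell(price=95, qty=8): fills=none; bids=[-] asks=[#1:8@95]
After op 2 cancel(order #1): fills=none; bids=[-] asks=[-]
After op 3 [order #2] limit_sell(price=100, qty=3): fills=none; bids=[-] asks=[#2:3@100]
After op 4 [order #3] limit_buy(price=104, qty=8): fills=#3x#2:3@100; bids=[#3:5@104] asks=[-]
After op 5 [order #4] limit_buy(price=104, qty=7): fills=none; bids=[#3:5@104 #4:7@104] asks=[-]
After op 6 [order #5] market_sell(qty=6): fills=#3x#5:5@104 #4x#5:1@104; bids=[#4:6@104] asks=[-]
After op 7 [order #6] limit_buy(price=99, qty=9): fills=none; bids=[#4:6@104 #6:9@99] asks=[-]
After op 8 [order #7] limit_buy(price=97, qty=2): fills=none; bids=[#4:6@104 #6:9@99 #7:2@97] asks=[-]
After op 9 cancel(order #1): fills=none; bids=[#4:6@104 #6:9@99 #7:2@97] asks=[-]

Answer: 5@104,1@104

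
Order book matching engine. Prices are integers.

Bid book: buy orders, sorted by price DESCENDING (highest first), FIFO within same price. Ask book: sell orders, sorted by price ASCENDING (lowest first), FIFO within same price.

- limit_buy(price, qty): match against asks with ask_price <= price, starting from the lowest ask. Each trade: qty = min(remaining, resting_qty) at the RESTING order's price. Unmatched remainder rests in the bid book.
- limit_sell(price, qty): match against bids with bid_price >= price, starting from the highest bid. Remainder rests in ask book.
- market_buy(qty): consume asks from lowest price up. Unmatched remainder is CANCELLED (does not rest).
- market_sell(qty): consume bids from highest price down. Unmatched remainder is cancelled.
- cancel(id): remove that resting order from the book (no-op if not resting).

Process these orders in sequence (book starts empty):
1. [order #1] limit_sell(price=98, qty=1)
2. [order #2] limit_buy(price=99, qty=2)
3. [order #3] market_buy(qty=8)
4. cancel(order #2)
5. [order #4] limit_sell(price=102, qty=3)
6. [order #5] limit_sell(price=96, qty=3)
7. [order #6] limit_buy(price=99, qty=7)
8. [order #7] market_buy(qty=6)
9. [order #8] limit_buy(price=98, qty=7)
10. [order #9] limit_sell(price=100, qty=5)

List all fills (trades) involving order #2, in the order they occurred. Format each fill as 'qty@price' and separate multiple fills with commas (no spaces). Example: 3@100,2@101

Answer: 1@98

Derivation:
After op 1 [order #1] limit_sell(price=98, qty=1): fills=none; bids=[-] asks=[#1:1@98]
After op 2 [order #2] limit_buy(price=99, qty=2): fills=#2x#1:1@98; bids=[#2:1@99] asks=[-]
After op 3 [order #3] market_buy(qty=8): fills=none; bids=[#2:1@99] asks=[-]
After op 4 cancel(order #2): fills=none; bids=[-] asks=[-]
After op 5 [order #4] limit_sell(price=102, qty=3): fills=none; bids=[-] asks=[#4:3@102]
After op 6 [order #5] limit_sell(price=96, qty=3): fills=none; bids=[-] asks=[#5:3@96 #4:3@102]
After op 7 [order #6] limit_buy(price=99, qty=7): fills=#6x#5:3@96; bids=[#6:4@99] asks=[#4:3@102]
After op 8 [order #7] market_buy(qty=6): fills=#7x#4:3@102; bids=[#6:4@99] asks=[-]
After op 9 [order #8] limit_buy(price=98, qty=7): fills=none; bids=[#6:4@99 #8:7@98] asks=[-]
After op 10 [order #9] limit_sell(price=100, qty=5): fills=none; bids=[#6:4@99 #8:7@98] asks=[#9:5@100]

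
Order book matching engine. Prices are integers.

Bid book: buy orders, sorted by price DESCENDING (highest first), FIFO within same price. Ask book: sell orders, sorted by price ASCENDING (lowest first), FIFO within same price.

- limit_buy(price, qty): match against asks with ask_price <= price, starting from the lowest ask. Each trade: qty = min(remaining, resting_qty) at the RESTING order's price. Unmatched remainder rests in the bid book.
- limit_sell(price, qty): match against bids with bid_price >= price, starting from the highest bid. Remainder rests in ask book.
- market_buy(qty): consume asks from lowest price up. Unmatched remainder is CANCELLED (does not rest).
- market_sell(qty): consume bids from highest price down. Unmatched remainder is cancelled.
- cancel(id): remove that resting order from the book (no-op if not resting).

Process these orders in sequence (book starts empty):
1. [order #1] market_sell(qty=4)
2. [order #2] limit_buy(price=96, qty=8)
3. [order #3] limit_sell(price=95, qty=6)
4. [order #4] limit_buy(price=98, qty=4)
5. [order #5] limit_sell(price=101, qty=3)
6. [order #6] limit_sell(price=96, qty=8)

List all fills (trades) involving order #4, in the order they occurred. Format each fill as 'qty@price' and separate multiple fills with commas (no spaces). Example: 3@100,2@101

After op 1 [order #1] market_sell(qty=4): fills=none; bids=[-] asks=[-]
After op 2 [order #2] limit_buy(price=96, qty=8): fills=none; bids=[#2:8@96] asks=[-]
After op 3 [order #3] limit_sell(price=95, qty=6): fills=#2x#3:6@96; bids=[#2:2@96] asks=[-]
After op 4 [order #4] limit_buy(price=98, qty=4): fills=none; bids=[#4:4@98 #2:2@96] asks=[-]
After op 5 [order #5] limit_sell(price=101, qty=3): fills=none; bids=[#4:4@98 #2:2@96] asks=[#5:3@101]
After op 6 [order #6] limit_sell(price=96, qty=8): fills=#4x#6:4@98 #2x#6:2@96; bids=[-] asks=[#6:2@96 #5:3@101]

Answer: 4@98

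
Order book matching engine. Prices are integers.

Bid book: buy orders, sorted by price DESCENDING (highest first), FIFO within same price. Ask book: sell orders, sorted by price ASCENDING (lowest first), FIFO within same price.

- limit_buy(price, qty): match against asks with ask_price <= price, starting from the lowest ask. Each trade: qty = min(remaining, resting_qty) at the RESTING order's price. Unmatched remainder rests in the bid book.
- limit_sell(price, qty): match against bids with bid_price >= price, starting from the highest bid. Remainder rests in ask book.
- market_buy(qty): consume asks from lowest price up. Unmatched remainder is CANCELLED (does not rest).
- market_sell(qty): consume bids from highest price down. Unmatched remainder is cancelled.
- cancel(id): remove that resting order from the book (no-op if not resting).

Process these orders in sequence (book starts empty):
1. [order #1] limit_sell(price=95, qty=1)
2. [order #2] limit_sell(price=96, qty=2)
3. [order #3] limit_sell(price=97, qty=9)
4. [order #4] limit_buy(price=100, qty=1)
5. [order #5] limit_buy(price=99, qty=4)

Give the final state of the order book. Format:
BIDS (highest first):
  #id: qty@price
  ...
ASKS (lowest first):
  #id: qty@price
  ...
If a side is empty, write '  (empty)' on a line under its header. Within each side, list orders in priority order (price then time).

After op 1 [order #1] limit_sell(price=95, qty=1): fills=none; bids=[-] asks=[#1:1@95]
After op 2 [order #2] limit_sell(price=96, qty=2): fills=none; bids=[-] asks=[#1:1@95 #2:2@96]
After op 3 [order #3] limit_sell(price=97, qty=9): fills=none; bids=[-] asks=[#1:1@95 #2:2@96 #3:9@97]
After op 4 [order #4] limit_buy(price=100, qty=1): fills=#4x#1:1@95; bids=[-] asks=[#2:2@96 #3:9@97]
After op 5 [order #5] limit_buy(price=99, qty=4): fills=#5x#2:2@96 #5x#3:2@97; bids=[-] asks=[#3:7@97]

Answer: BIDS (highest first):
  (empty)
ASKS (lowest first):
  #3: 7@97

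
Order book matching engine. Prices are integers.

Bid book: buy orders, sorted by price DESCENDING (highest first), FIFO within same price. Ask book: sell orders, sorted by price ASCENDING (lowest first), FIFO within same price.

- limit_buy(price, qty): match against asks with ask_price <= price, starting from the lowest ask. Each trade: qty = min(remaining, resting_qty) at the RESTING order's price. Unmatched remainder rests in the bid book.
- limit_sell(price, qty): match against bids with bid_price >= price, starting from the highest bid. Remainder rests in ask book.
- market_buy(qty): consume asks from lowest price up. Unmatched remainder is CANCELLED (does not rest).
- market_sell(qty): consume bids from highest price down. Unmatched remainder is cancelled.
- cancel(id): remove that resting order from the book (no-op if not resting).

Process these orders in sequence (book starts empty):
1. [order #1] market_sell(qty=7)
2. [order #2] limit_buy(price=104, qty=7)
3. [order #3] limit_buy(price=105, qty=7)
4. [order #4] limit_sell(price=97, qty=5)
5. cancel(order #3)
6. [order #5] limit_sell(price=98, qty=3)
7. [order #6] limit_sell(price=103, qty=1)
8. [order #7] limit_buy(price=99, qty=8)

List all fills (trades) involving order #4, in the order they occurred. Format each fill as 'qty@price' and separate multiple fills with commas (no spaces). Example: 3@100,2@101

After op 1 [order #1] market_sell(qty=7): fills=none; bids=[-] asks=[-]
After op 2 [order #2] limit_buy(price=104, qty=7): fills=none; bids=[#2:7@104] asks=[-]
After op 3 [order #3] limit_buy(price=105, qty=7): fills=none; bids=[#3:7@105 #2:7@104] asks=[-]
After op 4 [order #4] limit_sell(price=97, qty=5): fills=#3x#4:5@105; bids=[#3:2@105 #2:7@104] asks=[-]
After op 5 cancel(order #3): fills=none; bids=[#2:7@104] asks=[-]
After op 6 [order #5] limit_sell(price=98, qty=3): fills=#2x#5:3@104; bids=[#2:4@104] asks=[-]
After op 7 [order #6] limit_sell(price=103, qty=1): fills=#2x#6:1@104; bids=[#2:3@104] asks=[-]
After op 8 [order #7] limit_buy(price=99, qty=8): fills=none; bids=[#2:3@104 #7:8@99] asks=[-]

Answer: 5@105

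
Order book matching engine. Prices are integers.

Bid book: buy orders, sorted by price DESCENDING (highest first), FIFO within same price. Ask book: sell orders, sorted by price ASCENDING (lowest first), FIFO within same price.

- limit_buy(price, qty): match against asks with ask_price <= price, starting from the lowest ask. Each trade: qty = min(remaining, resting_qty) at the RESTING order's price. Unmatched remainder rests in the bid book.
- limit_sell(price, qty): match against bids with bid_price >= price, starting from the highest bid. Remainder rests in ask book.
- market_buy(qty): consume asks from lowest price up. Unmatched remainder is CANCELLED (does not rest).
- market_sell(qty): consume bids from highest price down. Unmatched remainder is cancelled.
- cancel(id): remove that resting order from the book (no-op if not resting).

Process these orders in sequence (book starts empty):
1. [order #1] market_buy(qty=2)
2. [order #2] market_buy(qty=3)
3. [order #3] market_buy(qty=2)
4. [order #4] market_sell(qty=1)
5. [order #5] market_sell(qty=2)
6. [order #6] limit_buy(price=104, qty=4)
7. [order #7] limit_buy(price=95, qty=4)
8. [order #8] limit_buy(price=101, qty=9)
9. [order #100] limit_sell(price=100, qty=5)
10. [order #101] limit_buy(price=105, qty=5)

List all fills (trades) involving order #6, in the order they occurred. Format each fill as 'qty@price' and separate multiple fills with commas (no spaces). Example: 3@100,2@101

Answer: 4@104

Derivation:
After op 1 [order #1] market_buy(qty=2): fills=none; bids=[-] asks=[-]
After op 2 [order #2] market_buy(qty=3): fills=none; bids=[-] asks=[-]
After op 3 [order #3] market_buy(qty=2): fills=none; bids=[-] asks=[-]
After op 4 [order #4] market_sell(qty=1): fills=none; bids=[-] asks=[-]
After op 5 [order #5] market_sell(qty=2): fills=none; bids=[-] asks=[-]
After op 6 [order #6] limit_buy(price=104, qty=4): fills=none; bids=[#6:4@104] asks=[-]
After op 7 [order #7] limit_buy(price=95, qty=4): fills=none; bids=[#6:4@104 #7:4@95] asks=[-]
After op 8 [order #8] limit_buy(price=101, qty=9): fills=none; bids=[#6:4@104 #8:9@101 #7:4@95] asks=[-]
After op 9 [order #100] limit_sell(price=100, qty=5): fills=#6x#100:4@104 #8x#100:1@101; bids=[#8:8@101 #7:4@95] asks=[-]
After op 10 [order #101] limit_buy(price=105, qty=5): fills=none; bids=[#101:5@105 #8:8@101 #7:4@95] asks=[-]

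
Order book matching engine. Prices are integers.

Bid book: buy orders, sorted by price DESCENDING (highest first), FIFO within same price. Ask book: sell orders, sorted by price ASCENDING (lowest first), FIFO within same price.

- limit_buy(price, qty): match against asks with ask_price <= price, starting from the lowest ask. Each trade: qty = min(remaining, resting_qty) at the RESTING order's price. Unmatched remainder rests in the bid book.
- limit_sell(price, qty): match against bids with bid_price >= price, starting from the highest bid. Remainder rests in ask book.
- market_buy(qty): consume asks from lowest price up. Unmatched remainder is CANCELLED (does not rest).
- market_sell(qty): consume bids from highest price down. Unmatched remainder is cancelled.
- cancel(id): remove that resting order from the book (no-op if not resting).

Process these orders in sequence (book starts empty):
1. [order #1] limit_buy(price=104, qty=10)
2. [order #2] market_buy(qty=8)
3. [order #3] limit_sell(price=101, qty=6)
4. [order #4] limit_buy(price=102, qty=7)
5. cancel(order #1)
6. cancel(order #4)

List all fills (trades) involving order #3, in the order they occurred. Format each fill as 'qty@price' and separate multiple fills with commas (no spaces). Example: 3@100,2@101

After op 1 [order #1] limit_buy(price=104, qty=10): fills=none; bids=[#1:10@104] asks=[-]
After op 2 [order #2] market_buy(qty=8): fills=none; bids=[#1:10@104] asks=[-]
After op 3 [order #3] limit_sell(price=101, qty=6): fills=#1x#3:6@104; bids=[#1:4@104] asks=[-]
After op 4 [order #4] limit_buy(price=102, qty=7): fills=none; bids=[#1:4@104 #4:7@102] asks=[-]
After op 5 cancel(order #1): fills=none; bids=[#4:7@102] asks=[-]
After op 6 cancel(order #4): fills=none; bids=[-] asks=[-]

Answer: 6@104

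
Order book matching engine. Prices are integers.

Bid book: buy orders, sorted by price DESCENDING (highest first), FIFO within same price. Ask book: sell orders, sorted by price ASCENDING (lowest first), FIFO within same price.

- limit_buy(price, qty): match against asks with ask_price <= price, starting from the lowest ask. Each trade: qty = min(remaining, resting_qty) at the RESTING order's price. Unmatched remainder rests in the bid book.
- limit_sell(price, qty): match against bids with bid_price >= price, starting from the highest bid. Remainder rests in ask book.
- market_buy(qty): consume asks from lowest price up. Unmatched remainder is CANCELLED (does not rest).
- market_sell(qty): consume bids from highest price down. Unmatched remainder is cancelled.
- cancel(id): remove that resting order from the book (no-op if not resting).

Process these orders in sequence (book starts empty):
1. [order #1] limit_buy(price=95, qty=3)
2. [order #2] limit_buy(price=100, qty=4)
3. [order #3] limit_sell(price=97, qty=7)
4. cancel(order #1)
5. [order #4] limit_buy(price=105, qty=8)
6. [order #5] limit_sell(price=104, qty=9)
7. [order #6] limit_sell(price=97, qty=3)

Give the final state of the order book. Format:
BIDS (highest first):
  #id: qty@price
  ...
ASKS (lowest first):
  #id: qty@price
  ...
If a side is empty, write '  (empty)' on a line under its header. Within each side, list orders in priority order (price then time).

After op 1 [order #1] limit_buy(price=95, qty=3): fills=none; bids=[#1:3@95] asks=[-]
After op 2 [order #2] limit_buy(price=100, qty=4): fills=none; bids=[#2:4@100 #1:3@95] asks=[-]
After op 3 [order #3] limit_sell(price=97, qty=7): fills=#2x#3:4@100; bids=[#1:3@95] asks=[#3:3@97]
After op 4 cancel(order #1): fills=none; bids=[-] asks=[#3:3@97]
After op 5 [order #4] limit_buy(price=105, qty=8): fills=#4x#3:3@97; bids=[#4:5@105] asks=[-]
After op 6 [order #5] limit_sell(price=104, qty=9): fills=#4x#5:5@105; bids=[-] asks=[#5:4@104]
After op 7 [order #6] limit_sell(price=97, qty=3): fills=none; bids=[-] asks=[#6:3@97 #5:4@104]

Answer: BIDS (highest first):
  (empty)
ASKS (lowest first):
  #6: 3@97
  #5: 4@104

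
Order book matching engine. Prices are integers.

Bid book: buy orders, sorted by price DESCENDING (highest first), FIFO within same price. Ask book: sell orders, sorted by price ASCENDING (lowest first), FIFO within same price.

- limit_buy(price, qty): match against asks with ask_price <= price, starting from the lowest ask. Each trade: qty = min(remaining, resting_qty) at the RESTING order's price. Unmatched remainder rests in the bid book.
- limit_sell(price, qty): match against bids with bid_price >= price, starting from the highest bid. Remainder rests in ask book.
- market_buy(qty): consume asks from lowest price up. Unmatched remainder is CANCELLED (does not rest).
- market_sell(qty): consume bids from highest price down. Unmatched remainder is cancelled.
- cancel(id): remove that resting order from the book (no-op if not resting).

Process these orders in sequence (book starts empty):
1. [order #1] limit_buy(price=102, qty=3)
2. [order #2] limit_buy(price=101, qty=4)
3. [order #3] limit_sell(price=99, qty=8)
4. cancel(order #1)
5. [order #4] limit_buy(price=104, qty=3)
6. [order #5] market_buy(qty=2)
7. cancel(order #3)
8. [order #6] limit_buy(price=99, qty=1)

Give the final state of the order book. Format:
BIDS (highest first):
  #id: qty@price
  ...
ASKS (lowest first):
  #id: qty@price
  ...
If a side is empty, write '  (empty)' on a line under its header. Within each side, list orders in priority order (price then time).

After op 1 [order #1] limit_buy(price=102, qty=3): fills=none; bids=[#1:3@102] asks=[-]
After op 2 [order #2] limit_buy(price=101, qty=4): fills=none; bids=[#1:3@102 #2:4@101] asks=[-]
After op 3 [order #3] limit_sell(price=99, qty=8): fills=#1x#3:3@102 #2x#3:4@101; bids=[-] asks=[#3:1@99]
After op 4 cancel(order #1): fills=none; bids=[-] asks=[#3:1@99]
After op 5 [order #4] limit_buy(price=104, qty=3): fills=#4x#3:1@99; bids=[#4:2@104] asks=[-]
After op 6 [order #5] market_buy(qty=2): fills=none; bids=[#4:2@104] asks=[-]
After op 7 cancel(order #3): fills=none; bids=[#4:2@104] asks=[-]
After op 8 [order #6] limit_buy(price=99, qty=1): fills=none; bids=[#4:2@104 #6:1@99] asks=[-]

Answer: BIDS (highest first):
  #4: 2@104
  #6: 1@99
ASKS (lowest first):
  (empty)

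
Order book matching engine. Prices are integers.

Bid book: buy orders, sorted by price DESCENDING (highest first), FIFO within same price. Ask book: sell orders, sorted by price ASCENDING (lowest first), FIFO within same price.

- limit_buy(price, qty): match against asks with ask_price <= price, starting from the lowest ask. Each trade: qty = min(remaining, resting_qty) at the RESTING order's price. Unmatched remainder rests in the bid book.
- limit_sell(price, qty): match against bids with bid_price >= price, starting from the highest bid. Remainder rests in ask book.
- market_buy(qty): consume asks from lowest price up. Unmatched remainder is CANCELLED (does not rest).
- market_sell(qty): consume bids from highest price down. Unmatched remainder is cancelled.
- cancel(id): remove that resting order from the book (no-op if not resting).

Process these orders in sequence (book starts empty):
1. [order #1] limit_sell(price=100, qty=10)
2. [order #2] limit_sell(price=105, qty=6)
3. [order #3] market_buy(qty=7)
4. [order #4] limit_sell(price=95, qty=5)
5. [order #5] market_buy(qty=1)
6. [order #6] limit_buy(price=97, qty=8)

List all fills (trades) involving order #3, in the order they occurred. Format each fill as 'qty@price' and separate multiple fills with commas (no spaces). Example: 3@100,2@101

Answer: 7@100

Derivation:
After op 1 [order #1] limit_sell(price=100, qty=10): fills=none; bids=[-] asks=[#1:10@100]
After op 2 [order #2] limit_sell(price=105, qty=6): fills=none; bids=[-] asks=[#1:10@100 #2:6@105]
After op 3 [order #3] market_buy(qty=7): fills=#3x#1:7@100; bids=[-] asks=[#1:3@100 #2:6@105]
After op 4 [order #4] limit_sell(price=95, qty=5): fills=none; bids=[-] asks=[#4:5@95 #1:3@100 #2:6@105]
After op 5 [order #5] market_buy(qty=1): fills=#5x#4:1@95; bids=[-] asks=[#4:4@95 #1:3@100 #2:6@105]
After op 6 [order #6] limit_buy(price=97, qty=8): fills=#6x#4:4@95; bids=[#6:4@97] asks=[#1:3@100 #2:6@105]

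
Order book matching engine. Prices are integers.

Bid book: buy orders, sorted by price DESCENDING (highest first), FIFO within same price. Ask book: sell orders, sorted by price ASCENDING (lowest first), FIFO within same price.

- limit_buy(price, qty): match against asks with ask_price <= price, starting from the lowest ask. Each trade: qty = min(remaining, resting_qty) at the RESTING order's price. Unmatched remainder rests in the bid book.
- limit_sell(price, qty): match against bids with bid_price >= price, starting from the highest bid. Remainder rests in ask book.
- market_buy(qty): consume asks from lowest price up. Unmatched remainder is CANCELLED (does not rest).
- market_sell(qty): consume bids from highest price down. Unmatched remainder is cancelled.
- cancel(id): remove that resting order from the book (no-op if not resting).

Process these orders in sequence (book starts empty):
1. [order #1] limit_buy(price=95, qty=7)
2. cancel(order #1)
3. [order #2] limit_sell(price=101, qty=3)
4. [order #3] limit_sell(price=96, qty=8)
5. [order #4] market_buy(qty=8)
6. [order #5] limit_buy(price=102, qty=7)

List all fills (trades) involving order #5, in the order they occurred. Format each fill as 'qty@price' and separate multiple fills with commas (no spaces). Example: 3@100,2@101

After op 1 [order #1] limit_buy(price=95, qty=7): fills=none; bids=[#1:7@95] asks=[-]
After op 2 cancel(order #1): fills=none; bids=[-] asks=[-]
After op 3 [order #2] limit_sell(price=101, qty=3): fills=none; bids=[-] asks=[#2:3@101]
After op 4 [order #3] limit_sell(price=96, qty=8): fills=none; bids=[-] asks=[#3:8@96 #2:3@101]
After op 5 [order #4] market_buy(qty=8): fills=#4x#3:8@96; bids=[-] asks=[#2:3@101]
After op 6 [order #5] limit_buy(price=102, qty=7): fills=#5x#2:3@101; bids=[#5:4@102] asks=[-]

Answer: 3@101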